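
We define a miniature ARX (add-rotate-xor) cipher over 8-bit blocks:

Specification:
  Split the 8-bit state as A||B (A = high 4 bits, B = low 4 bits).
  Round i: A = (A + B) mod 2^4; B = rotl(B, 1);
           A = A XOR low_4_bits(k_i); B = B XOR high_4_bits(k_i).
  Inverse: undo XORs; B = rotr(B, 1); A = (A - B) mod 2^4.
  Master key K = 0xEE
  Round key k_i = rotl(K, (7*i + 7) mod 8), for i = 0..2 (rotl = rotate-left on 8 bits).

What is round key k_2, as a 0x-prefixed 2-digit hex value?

K = 0xEE
k_0 = rotl(K, (7*0+7) mod 8) = rotl(K, 7) = 0x77
k_1 = rotl(K, (7*1+7) mod 8) = rotl(K, 6) = 0xBB
k_2 = rotl(K, (7*2+7) mod 8) = rotl(K, 5) = 0xDD

0xDD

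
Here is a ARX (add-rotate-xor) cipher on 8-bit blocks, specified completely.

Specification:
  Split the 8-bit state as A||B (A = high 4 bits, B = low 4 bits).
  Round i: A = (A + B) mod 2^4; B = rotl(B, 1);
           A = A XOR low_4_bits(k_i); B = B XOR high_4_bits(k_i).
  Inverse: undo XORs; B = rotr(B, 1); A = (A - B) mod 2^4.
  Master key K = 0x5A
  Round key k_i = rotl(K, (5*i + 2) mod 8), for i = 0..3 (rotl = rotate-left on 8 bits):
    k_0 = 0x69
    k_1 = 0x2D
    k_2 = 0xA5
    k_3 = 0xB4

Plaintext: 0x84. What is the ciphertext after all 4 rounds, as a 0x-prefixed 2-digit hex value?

0x91

s_0 = plaintext = 0x84
s_1 = Round(s_0, k_0) = 0x5E
s_2 = Round(s_1, k_1) = 0xEF
s_3 = Round(s_2, k_2) = 0x85
s_4 = Round(s_3, k_3) = 0x91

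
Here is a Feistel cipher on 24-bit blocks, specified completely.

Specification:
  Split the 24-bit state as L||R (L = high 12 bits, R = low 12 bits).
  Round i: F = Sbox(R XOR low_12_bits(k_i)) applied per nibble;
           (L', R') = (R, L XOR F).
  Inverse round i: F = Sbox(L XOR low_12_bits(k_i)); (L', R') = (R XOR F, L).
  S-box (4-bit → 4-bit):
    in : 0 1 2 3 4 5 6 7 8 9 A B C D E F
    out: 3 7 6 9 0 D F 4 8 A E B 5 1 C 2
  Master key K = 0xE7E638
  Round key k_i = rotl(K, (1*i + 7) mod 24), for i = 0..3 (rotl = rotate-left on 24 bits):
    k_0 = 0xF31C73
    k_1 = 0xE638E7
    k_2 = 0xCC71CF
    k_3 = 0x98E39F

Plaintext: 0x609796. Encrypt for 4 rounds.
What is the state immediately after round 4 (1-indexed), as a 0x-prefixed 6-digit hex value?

0x6577A7

s_0 = plaintext = 0x609796
s_1 = Round(s_0, k_0) = 0x796DC4
s_2 = Round(s_1, k_1) = 0xDC4AFF
s_3 = Round(s_2, k_2) = 0xAFF657
s_4 = Round(s_3, k_3) = 0x6577A7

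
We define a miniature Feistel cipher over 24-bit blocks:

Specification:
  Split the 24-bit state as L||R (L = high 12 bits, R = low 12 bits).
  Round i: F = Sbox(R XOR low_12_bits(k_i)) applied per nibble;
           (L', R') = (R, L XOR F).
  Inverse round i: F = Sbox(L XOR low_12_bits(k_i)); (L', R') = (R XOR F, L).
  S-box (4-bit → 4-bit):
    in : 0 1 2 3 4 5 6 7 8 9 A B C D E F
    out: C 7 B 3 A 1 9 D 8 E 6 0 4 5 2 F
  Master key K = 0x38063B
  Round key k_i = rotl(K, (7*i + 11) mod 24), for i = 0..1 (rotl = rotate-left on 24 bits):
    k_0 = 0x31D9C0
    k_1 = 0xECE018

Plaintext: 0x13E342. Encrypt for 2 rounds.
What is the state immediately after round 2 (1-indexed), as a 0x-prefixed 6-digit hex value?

0x7B5E27

s_0 = plaintext = 0x13E342
s_1 = Round(s_0, k_0) = 0x3427B5
s_2 = Round(s_1, k_1) = 0x7B5E27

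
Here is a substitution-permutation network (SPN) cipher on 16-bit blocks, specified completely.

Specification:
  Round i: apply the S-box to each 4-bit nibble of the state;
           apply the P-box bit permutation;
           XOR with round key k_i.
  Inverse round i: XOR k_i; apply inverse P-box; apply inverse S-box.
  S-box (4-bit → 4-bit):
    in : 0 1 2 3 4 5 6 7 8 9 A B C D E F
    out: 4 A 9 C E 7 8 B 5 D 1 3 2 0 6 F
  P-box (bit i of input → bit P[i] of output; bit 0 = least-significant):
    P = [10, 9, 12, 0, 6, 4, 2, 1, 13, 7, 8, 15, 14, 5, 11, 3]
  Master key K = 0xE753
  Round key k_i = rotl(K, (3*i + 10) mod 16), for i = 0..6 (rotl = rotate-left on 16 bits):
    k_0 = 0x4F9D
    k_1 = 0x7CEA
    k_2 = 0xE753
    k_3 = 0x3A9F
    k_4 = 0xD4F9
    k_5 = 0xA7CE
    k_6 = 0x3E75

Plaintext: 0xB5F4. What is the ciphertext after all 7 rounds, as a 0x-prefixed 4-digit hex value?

0xA221

s_0 = plaintext = 0xB5F4
s_1 = Round(s_0, k_0) = 0x3C6A
s_2 = Round(s_1, k_1) = 0x7060
s_3 = Round(s_2, k_2) = 0xB679
s_4 = Round(s_3, k_3) = 0xEEEC
s_5 = Round(s_4, k_4) = 0xDF4D
s_6 = Round(s_5, k_5) = 0x0658
s_7 = Round(s_6, k_6) = 0xA221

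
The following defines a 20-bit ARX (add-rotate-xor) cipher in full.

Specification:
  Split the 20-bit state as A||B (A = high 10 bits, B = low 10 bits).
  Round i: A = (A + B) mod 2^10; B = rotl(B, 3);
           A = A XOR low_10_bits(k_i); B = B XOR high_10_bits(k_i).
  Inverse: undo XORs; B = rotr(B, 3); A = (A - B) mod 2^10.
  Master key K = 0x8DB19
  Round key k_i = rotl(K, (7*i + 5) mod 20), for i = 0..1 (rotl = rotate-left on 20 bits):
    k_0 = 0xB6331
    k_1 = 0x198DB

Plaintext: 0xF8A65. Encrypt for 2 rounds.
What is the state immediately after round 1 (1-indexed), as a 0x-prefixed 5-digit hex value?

s_0 = plaintext = 0xF8A65
s_1 = Round(s_0, k_0) = 0x5D9F4
s_2 = Round(s_1, k_1) = 0xEC7C5

0x5D9F4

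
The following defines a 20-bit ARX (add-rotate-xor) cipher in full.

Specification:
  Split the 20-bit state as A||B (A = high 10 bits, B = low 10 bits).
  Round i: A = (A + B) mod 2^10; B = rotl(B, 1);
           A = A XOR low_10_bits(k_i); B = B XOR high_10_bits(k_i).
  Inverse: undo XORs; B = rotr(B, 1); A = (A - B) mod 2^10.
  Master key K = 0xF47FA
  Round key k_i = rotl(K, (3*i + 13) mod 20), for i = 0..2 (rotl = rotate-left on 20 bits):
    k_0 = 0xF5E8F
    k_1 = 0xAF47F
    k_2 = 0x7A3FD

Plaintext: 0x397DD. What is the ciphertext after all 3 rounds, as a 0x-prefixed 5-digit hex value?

s_0 = plaintext = 0x397DD
s_1 = Round(s_0, k_0) = 0x9346C
s_2 = Round(s_1, k_1) = 0xB1A65
s_3 = Round(s_2, k_2) = 0xB5923

0xB5923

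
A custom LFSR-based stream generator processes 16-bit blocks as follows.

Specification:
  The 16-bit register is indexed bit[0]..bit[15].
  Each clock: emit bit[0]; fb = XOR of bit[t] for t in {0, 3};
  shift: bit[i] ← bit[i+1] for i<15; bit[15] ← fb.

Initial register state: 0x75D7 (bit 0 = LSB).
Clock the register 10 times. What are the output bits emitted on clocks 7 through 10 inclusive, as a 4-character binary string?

1110

reg_0 = 0x75D7
clock 1: out=1, reg = 0xBAEB
clock 2: out=1, reg = 0x5D75
clock 3: out=1, reg = 0xAEBA
clock 4: out=0, reg = 0xD75D
clock 5: out=1, reg = 0x6BAE
clock 6: out=0, reg = 0xB5D7
clock 7: out=1, reg = 0xDAEB
clock 8: out=1, reg = 0x6D75
clock 9: out=1, reg = 0xB6BA
clock 10: out=0, reg = 0xDB5D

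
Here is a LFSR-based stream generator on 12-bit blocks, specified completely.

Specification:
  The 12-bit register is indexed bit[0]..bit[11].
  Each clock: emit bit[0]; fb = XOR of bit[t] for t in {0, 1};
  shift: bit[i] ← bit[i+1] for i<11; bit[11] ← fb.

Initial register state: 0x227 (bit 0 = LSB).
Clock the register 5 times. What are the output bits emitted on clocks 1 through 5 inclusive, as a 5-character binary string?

reg_0 = 0x227
clock 1: out=1, reg = 0x113
clock 2: out=1, reg = 0x089
clock 3: out=1, reg = 0x844
clock 4: out=0, reg = 0x422
clock 5: out=0, reg = 0xA11

11100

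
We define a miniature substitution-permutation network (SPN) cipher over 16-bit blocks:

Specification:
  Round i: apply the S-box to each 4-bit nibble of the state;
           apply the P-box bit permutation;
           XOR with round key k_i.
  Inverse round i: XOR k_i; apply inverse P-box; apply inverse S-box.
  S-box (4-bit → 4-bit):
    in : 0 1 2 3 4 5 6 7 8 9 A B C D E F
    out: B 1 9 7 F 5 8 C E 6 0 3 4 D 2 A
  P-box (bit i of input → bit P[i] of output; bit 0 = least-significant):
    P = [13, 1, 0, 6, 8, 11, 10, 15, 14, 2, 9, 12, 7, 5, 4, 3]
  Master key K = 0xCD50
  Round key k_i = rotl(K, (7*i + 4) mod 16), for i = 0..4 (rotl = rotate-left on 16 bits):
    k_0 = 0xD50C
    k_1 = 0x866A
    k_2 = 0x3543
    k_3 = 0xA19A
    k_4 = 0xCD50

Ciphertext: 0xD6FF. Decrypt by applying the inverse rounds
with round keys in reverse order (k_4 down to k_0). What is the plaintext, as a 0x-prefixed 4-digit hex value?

s_0 = ciphertext = 0xD6FF
s_1 = InvRound(s_0, k_4) = 0x08B9
s_2 = InvRound(s_1, k_3) = 0xEA03
s_3 = InvRound(s_2, k_2) = 0xAD46
s_4 = InvRound(s_3, k_1) = 0xF9B1
s_5 = InvRound(s_4, k_0) = 0x4E95

0x4E95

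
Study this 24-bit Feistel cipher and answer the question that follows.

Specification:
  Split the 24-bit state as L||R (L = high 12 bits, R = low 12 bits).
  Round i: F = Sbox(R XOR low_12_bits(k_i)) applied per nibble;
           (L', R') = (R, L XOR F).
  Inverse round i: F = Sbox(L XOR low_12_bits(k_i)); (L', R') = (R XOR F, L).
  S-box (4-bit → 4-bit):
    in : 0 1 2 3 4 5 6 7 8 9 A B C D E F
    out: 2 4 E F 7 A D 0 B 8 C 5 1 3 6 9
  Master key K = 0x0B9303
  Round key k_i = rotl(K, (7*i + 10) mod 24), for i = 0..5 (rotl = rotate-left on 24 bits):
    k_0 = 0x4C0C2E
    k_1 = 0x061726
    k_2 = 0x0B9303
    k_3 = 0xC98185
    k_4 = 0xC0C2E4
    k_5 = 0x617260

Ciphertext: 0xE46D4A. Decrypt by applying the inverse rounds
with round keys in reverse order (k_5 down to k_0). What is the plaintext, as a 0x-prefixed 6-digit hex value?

s_0 = ciphertext = 0xE46D4A
s_1 = InvRound(s_0, k_5) = 0xCA7E46
s_2 = InvRound(s_1, k_4) = 0x839CA7
s_3 = InvRound(s_2, k_3) = 0x4F6839
s_4 = InvRound(s_3, k_2) = 0x8A34F6
s_5 = InvRound(s_4, k_1) = 0xD4C8A3
s_6 = InvRound(s_5, k_0) = 0xC7DD4C

0xC7DD4C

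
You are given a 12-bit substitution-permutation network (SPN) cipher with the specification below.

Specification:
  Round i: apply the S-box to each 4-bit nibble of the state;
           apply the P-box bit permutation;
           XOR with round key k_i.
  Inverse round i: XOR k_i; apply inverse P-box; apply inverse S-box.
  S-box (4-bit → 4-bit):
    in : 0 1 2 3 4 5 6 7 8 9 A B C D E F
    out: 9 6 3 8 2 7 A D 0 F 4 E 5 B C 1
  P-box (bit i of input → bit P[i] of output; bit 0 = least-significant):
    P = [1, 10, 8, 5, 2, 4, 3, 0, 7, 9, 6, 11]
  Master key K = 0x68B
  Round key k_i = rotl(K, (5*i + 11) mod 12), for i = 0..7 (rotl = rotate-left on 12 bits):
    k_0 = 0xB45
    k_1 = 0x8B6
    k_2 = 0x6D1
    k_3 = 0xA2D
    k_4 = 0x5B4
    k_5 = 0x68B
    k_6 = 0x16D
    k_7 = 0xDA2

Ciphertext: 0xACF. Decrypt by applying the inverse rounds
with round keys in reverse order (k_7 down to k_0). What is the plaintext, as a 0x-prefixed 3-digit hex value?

0xD32

s_0 = ciphertext = 0xACF
s_1 = InvRound(s_0, k_7) = 0x17B
s_2 = InvRound(s_1, k_6) = 0x82F
s_3 = InvRound(s_2, k_5) = 0xDF6
s_4 = InvRound(s_3, k_4) = 0xE8F
s_5 = InvRound(s_4, k_3) = 0xF8D
s_6 = InvRound(s_5, k_2) = 0xE5A
s_7 = InvRound(s_6, k_1) = 0x5C6
s_8 = InvRound(s_7, k_0) = 0xD32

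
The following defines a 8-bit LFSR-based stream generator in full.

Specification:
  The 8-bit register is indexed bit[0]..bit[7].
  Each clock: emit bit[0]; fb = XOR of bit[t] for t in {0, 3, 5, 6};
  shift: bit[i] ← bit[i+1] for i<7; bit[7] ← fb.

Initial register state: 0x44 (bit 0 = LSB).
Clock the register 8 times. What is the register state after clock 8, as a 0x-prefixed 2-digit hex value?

reg_0 = 0x44
clock 1: out=0, reg = 0xA2
clock 2: out=0, reg = 0xD1
clock 3: out=1, reg = 0x68
clock 4: out=0, reg = 0xB4
clock 5: out=0, reg = 0xDA
clock 6: out=0, reg = 0x6D
clock 7: out=1, reg = 0x36
clock 8: out=0, reg = 0x9B

0x9B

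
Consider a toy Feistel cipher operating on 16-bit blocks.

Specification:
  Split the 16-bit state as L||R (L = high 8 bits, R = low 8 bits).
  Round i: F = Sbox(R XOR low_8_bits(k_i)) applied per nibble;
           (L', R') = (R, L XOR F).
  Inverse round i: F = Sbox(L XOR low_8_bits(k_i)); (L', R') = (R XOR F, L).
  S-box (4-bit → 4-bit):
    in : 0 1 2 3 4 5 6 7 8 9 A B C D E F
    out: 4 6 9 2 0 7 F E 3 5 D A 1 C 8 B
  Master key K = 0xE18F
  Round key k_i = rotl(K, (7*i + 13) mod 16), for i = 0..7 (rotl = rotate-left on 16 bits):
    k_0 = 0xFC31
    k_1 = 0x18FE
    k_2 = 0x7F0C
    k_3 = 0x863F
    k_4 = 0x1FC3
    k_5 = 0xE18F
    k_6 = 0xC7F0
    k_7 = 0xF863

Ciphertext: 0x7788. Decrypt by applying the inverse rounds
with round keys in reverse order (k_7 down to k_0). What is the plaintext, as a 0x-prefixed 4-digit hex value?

0x5869

s_0 = ciphertext = 0x7788
s_1 = InvRound(s_0, k_7) = 0xE877
s_2 = InvRound(s_1, k_6) = 0x14E8
s_3 = InvRound(s_2, k_5) = 0xB214
s_4 = InvRound(s_3, k_4) = 0xF2B2
s_5 = InvRound(s_4, k_3) = 0xAEF2
s_6 = InvRound(s_5, k_2) = 0x2BAE
s_7 = InvRound(s_6, k_1) = 0x692B
s_8 = InvRound(s_7, k_0) = 0x5869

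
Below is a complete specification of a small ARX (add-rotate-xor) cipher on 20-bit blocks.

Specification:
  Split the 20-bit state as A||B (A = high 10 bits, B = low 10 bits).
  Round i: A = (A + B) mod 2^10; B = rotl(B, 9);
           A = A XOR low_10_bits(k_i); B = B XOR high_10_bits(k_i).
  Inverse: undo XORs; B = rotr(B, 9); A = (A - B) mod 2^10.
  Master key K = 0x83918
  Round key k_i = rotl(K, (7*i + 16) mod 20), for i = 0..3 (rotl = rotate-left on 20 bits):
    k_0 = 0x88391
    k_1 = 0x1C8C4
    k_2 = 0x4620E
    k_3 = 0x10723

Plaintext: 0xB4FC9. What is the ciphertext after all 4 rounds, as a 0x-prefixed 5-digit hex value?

s_0 = plaintext = 0xB4FC9
s_1 = Round(s_0, k_0) = 0x435C4
s_2 = Round(s_1, k_1) = 0x85490
s_3 = Round(s_2, k_2) = 0x2AD50
s_4 = Round(s_3, k_3) = 0xB60E9

0xB60E9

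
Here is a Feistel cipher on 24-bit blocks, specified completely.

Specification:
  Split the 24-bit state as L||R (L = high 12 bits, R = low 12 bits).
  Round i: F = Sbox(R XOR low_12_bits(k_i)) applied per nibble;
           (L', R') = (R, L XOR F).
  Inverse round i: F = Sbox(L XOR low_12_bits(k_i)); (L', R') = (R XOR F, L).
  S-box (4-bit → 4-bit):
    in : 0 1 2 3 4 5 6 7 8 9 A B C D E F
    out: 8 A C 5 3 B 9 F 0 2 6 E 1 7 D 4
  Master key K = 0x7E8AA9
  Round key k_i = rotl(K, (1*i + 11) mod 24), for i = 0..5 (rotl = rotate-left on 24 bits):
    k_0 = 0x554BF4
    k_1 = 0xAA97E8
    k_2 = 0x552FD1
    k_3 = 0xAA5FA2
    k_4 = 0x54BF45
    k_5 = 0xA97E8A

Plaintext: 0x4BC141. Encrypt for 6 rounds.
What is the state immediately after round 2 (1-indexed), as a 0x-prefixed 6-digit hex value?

0x257AA5

s_0 = plaintext = 0x4BC141
s_1 = Round(s_0, k_0) = 0x141257
s_2 = Round(s_1, k_1) = 0x257AA5
s_3 = Round(s_2, k_2) = 0xAA59A4
s_4 = Round(s_3, k_3) = 0x9A432C
s_5 = Round(s_4, k_4) = 0x32C836
s_6 = Round(s_5, k_5) = 0x836ACD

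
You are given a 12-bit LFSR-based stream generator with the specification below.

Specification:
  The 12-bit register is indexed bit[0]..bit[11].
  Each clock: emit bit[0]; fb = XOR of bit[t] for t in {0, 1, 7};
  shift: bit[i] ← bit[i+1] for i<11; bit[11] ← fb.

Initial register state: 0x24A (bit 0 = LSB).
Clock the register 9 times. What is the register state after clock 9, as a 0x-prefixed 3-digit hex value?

0x059

reg_0 = 0x24A
clock 1: out=0, reg = 0x925
clock 2: out=1, reg = 0xC92
clock 3: out=0, reg = 0x649
clock 4: out=1, reg = 0xB24
clock 5: out=0, reg = 0x592
clock 6: out=0, reg = 0x2C9
clock 7: out=1, reg = 0x164
clock 8: out=0, reg = 0x0B2
clock 9: out=0, reg = 0x059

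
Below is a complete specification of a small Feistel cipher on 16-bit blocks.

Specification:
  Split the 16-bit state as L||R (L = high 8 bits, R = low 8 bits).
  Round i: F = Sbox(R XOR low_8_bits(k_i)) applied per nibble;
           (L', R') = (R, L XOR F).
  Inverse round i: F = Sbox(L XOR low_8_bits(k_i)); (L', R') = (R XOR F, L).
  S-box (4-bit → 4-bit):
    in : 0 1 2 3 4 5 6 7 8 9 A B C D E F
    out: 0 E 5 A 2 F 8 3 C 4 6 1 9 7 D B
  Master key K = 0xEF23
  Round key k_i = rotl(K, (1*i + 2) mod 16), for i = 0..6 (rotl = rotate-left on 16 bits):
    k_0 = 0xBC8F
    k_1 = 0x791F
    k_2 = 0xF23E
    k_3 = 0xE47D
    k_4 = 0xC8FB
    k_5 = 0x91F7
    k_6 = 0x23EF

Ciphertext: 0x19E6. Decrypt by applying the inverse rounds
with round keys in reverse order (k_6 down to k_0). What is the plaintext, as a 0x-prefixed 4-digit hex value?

s_0 = ciphertext = 0x19E6
s_1 = InvRound(s_0, k_6) = 0x5E19
s_2 = InvRound(s_1, k_5) = 0x7D5E
s_3 = InvRound(s_2, k_4) = 0x967D
s_4 = InvRound(s_3, k_3) = 0xAC96
s_5 = InvRound(s_4, k_2) = 0xD3AC
s_6 = InvRound(s_5, k_1) = 0x35D3
s_7 = InvRound(s_6, k_0) = 0xC535

0xC535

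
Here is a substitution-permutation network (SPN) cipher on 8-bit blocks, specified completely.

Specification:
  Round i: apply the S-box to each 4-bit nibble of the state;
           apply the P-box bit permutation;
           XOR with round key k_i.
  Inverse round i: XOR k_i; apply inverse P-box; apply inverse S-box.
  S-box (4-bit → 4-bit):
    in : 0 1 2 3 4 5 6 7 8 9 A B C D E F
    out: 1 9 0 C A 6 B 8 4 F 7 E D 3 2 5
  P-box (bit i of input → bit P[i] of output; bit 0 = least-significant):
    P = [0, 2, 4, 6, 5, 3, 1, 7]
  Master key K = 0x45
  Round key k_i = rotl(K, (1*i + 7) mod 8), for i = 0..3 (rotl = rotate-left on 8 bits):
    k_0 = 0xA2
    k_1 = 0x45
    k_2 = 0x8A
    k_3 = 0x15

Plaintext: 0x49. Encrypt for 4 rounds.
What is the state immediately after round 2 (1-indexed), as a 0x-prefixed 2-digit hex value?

s_0 = plaintext = 0x49
s_1 = Round(s_0, k_0) = 0x7F
s_2 = Round(s_1, k_1) = 0xD4
s_3 = Round(s_2, k_2) = 0xE6
s_4 = Round(s_3, k_3) = 0x58

0xD4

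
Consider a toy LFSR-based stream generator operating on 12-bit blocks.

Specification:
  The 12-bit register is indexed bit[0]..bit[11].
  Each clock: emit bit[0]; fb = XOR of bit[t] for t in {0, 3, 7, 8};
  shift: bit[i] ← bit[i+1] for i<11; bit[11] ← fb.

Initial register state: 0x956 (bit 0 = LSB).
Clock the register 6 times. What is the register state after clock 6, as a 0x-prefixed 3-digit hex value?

0xDE5

reg_0 = 0x956
clock 1: out=0, reg = 0xCAB
clock 2: out=1, reg = 0xE55
clock 3: out=1, reg = 0xF2A
clock 4: out=0, reg = 0x795
clock 5: out=1, reg = 0xBCA
clock 6: out=0, reg = 0xDE5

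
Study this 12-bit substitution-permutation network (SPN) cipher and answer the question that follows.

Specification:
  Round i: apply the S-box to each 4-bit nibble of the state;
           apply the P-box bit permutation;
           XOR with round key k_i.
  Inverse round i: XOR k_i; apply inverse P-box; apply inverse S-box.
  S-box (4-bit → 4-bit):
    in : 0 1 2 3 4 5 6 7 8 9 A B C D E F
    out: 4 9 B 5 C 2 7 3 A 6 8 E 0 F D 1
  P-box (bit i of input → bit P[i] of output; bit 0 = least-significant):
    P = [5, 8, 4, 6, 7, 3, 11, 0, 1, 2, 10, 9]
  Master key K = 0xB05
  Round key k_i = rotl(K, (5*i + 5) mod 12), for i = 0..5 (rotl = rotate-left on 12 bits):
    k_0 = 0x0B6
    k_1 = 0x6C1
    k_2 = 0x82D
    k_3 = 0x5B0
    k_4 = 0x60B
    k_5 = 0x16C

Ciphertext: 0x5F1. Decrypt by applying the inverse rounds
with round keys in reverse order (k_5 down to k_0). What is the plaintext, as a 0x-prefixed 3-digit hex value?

0xFF3

s_0 = ciphertext = 0x5F1
s_1 = InvRound(s_0, k_5) = 0x920
s_2 = InvRound(s_1, k_4) = 0xEB7
s_3 = InvRound(s_2, k_3) = 0x245
s_4 = InvRound(s_3, k_2) = 0xA91
s_5 = InvRound(s_4, k_1) = 0x004
s_6 = InvRound(s_5, k_0) = 0xFF3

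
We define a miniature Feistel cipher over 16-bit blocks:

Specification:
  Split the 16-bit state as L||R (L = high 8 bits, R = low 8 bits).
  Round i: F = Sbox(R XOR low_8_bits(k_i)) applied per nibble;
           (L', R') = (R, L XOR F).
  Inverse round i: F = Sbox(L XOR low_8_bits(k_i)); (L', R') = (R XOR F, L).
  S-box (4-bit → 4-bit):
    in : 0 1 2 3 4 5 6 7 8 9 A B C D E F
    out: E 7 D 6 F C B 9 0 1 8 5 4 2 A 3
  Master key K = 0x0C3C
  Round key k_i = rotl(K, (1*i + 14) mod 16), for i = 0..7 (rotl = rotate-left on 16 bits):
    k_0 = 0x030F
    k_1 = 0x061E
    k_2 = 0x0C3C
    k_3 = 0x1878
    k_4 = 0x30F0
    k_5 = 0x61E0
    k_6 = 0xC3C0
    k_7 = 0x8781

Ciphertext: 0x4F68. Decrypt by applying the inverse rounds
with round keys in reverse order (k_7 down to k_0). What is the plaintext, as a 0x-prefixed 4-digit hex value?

0xE8D3

s_0 = ciphertext = 0x4F68
s_1 = InvRound(s_0, k_7) = 0x224F
s_2 = InvRound(s_1, k_6) = 0xE222
s_3 = InvRound(s_2, k_5) = 0xCFE2
s_4 = InvRound(s_3, k_4) = 0x81CF
s_5 = InvRound(s_4, k_3) = 0xFE81
s_6 = InvRound(s_5, k_2) = 0xCCFE
s_7 = InvRound(s_6, k_1) = 0xD3CC
s_8 = InvRound(s_7, k_0) = 0xE8D3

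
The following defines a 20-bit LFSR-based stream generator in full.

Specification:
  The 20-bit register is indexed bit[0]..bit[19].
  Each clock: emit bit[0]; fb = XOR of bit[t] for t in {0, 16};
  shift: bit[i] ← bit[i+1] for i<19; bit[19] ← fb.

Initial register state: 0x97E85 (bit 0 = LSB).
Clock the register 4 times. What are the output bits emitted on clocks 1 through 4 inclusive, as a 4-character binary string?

reg_0 = 0x97E85
clock 1: out=1, reg = 0x4BF42
clock 2: out=0, reg = 0x25FA1
clock 3: out=1, reg = 0x92FD0
clock 4: out=0, reg = 0xC97E8

1010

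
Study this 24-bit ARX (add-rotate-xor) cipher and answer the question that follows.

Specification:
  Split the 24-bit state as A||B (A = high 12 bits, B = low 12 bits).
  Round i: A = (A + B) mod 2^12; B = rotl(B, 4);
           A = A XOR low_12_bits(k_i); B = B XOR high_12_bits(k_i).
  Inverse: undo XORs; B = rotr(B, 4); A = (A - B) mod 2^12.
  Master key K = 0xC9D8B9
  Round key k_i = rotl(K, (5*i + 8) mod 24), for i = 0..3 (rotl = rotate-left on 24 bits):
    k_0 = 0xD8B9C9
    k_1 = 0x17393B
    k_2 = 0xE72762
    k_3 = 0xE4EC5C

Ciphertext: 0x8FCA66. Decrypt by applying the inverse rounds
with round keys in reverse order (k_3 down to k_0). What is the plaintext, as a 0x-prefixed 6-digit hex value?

0xF3FAD9

s_0 = ciphertext = 0x8FCA66
s_1 = InvRound(s_0, k_3) = 0xC5E842
s_2 = InvRound(s_1, k_2) = 0xAD9063
s_3 = InvRound(s_2, k_1) = 0x3D1011
s_4 = InvRound(s_3, k_0) = 0xF3FAD9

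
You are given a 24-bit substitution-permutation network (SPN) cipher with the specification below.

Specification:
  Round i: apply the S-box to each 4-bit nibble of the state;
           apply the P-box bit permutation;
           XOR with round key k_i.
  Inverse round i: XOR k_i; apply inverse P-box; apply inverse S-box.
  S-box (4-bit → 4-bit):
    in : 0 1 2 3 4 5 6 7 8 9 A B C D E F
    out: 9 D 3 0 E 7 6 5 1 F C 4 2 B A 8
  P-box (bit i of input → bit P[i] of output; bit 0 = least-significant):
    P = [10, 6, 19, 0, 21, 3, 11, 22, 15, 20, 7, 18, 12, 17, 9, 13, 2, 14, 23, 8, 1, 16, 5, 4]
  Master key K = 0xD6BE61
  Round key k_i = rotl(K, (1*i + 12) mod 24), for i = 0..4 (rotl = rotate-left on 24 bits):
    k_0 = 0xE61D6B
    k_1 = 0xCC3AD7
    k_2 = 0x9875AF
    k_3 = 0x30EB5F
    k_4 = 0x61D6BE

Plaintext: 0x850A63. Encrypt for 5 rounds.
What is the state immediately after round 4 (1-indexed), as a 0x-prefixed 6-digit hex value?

0xCA7480

s_0 = plaintext = 0x850A63
s_1 = Round(s_0, k_0) = 0x6265E5
s_2 = Round(s_1, k_1) = 0x97FC3B
s_3 = Round(s_2, k_2) = 0x015599
s_4 = Round(s_3, k_3) = 0xCA7480
s_5 = Round(s_4, k_4) = 0xD4C13F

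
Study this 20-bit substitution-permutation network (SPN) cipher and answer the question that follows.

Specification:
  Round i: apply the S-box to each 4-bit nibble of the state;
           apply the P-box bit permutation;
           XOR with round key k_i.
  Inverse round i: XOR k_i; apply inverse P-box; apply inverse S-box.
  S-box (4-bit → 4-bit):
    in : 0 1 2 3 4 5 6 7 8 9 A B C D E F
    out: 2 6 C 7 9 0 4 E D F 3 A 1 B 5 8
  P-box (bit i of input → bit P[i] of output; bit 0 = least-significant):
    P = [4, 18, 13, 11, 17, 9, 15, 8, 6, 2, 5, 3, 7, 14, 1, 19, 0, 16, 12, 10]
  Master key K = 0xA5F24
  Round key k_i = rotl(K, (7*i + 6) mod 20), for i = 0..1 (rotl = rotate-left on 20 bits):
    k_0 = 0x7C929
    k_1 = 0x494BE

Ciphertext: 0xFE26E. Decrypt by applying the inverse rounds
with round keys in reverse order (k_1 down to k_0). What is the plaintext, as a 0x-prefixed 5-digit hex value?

s_0 = ciphertext = 0xFE26E
s_1 = InvRound(s_0, k_1) = 0x7DCAE
s_2 = InvRound(s_1, k_0) = 0x8E0F5

0x8E0F5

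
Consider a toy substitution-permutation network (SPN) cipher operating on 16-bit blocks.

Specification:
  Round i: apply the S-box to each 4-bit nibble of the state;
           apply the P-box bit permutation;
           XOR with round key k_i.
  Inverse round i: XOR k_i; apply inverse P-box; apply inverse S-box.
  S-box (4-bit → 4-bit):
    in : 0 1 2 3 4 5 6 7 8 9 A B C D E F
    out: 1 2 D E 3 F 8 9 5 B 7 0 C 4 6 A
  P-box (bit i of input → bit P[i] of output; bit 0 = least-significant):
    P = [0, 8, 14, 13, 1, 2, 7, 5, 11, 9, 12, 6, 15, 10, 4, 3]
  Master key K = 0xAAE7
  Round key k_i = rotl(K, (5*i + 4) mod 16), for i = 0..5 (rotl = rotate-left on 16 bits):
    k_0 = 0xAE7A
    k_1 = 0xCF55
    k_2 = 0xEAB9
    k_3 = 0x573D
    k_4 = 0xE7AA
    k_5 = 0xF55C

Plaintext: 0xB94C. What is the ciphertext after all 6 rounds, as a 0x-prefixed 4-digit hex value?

0x2D78

s_0 = plaintext = 0xB94C
s_1 = Round(s_0, k_0) = 0xC43C
s_2 = Round(s_1, k_1) = 0xA5E9
s_3 = Round(s_2, k_2) = 0x556C
s_4 = Round(s_3, k_3) = 0xA945
s_5 = Round(s_4, k_4) = 0x08FD
s_6 = Round(s_5, k_5) = 0x2D78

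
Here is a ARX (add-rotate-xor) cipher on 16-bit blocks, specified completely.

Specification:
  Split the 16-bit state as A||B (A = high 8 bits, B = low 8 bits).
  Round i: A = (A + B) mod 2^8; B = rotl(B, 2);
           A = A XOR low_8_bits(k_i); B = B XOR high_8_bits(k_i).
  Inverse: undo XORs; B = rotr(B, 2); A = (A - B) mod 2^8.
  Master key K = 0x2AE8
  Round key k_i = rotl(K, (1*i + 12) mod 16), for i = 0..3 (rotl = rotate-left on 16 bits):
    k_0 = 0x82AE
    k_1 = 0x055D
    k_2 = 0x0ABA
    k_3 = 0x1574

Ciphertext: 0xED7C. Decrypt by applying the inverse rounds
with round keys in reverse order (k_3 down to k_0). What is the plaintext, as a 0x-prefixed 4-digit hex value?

0x95B1

s_0 = ciphertext = 0xED7C
s_1 = InvRound(s_0, k_3) = 0x3F5A
s_2 = InvRound(s_1, k_2) = 0x7114
s_3 = InvRound(s_2, k_1) = 0xE844
s_4 = InvRound(s_3, k_0) = 0x95B1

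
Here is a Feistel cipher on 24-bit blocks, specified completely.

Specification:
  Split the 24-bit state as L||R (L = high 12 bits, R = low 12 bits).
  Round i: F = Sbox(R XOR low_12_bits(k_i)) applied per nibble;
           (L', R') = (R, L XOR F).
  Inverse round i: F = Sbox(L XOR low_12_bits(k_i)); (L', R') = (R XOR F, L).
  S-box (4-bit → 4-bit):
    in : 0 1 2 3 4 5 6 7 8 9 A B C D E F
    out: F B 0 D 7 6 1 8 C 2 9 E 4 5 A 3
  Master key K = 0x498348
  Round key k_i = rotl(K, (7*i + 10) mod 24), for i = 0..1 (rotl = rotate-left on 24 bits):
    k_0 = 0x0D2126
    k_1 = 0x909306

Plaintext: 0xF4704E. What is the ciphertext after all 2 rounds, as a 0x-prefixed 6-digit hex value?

s_0 = plaintext = 0xF4704E
s_1 = Round(s_0, k_0) = 0x04E45B
s_2 = Round(s_1, k_1) = 0x45B82B

0x45B82B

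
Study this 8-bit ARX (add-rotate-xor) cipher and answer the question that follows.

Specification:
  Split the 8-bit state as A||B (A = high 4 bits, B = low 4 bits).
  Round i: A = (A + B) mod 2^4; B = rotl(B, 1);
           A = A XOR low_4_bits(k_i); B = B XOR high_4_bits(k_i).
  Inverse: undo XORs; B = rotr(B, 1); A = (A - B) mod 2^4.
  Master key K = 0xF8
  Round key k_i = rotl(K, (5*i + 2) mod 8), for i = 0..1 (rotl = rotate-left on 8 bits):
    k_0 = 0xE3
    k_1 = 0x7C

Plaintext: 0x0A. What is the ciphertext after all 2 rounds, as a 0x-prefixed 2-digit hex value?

s_0 = plaintext = 0x0A
s_1 = Round(s_0, k_0) = 0x9B
s_2 = Round(s_1, k_1) = 0x80

0x80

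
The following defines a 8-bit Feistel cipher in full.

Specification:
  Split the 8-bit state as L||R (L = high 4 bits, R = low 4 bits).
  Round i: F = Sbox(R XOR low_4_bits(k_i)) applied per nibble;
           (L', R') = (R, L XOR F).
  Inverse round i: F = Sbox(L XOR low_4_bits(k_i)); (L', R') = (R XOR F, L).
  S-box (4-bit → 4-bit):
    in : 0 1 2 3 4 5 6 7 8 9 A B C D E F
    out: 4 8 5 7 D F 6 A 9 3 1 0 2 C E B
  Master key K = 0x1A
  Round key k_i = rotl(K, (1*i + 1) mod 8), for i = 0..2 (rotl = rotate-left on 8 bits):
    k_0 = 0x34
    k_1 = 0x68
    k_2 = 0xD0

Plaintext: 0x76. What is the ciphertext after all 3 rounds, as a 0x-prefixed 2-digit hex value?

s_0 = plaintext = 0x76
s_1 = Round(s_0, k_0) = 0x62
s_2 = Round(s_1, k_1) = 0x27
s_3 = Round(s_2, k_2) = 0x78

0x78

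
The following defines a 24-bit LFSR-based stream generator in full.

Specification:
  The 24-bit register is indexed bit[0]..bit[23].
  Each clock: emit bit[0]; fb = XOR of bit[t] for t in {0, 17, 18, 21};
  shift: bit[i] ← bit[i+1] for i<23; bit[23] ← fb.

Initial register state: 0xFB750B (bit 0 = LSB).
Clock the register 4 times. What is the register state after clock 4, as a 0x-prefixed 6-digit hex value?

reg_0 = 0xFB750B
clock 1: out=1, reg = 0xFDBA85
clock 2: out=1, reg = 0xFEDD42
clock 3: out=0, reg = 0xFF6EA1
clock 4: out=1, reg = 0x7FB750

0x7FB750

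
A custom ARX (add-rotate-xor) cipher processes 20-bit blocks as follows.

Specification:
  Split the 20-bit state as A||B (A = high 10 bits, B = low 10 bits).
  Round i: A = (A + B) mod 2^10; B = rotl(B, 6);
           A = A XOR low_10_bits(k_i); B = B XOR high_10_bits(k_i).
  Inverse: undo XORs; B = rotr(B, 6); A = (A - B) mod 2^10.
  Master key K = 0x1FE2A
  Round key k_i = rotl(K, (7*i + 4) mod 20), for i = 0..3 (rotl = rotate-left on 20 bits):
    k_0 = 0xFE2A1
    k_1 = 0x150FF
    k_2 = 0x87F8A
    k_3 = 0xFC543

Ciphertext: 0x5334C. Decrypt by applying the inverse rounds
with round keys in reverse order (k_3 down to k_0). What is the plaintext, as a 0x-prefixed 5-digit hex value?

s_0 = ciphertext = 0x5334C
s_1 = InvRound(s_0, k_3) = 0x0F7D2
s_2 = InvRound(s_1, k_2) = 0xB80D7
s_3 = InvRound(s_2, k_1) = 0x7B432
s_4 = InvRound(s_3, k_0) = 0xA74AF

0xA74AF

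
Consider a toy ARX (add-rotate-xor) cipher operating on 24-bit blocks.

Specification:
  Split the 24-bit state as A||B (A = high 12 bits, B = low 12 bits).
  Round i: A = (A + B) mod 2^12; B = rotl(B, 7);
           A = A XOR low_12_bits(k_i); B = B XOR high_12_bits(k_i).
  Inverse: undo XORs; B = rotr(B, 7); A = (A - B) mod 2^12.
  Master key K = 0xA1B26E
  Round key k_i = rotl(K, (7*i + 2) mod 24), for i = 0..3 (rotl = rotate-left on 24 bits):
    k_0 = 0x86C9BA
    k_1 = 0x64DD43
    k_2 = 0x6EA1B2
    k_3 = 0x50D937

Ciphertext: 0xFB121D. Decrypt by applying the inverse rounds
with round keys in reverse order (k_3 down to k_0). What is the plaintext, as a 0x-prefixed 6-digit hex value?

s_0 = ciphertext = 0xFB121D
s_1 = InvRound(s_0, k_3) = 0x47820E
s_2 = InvRound(s_1, k_2) = 0x941C89
s_3 = InvRound(s_2, k_1) = 0xB6D895
s_4 = InvRound(s_3, k_0) = 0x3B6F21

0x3B6F21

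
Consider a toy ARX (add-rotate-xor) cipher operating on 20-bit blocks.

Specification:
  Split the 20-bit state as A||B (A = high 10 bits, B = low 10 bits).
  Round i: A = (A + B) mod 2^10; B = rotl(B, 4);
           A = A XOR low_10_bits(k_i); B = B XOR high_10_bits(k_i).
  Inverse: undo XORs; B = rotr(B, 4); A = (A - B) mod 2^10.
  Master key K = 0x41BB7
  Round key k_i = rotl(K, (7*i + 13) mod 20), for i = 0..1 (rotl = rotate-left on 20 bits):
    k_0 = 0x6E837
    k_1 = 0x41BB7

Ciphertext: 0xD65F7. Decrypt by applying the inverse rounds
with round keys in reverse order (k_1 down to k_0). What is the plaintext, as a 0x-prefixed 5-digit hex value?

0xD255F

s_0 = ciphertext = 0xD65F7
s_1 = InvRound(s_0, k_1) = 0x27C4F
s_2 = InvRound(s_1, k_0) = 0xD255F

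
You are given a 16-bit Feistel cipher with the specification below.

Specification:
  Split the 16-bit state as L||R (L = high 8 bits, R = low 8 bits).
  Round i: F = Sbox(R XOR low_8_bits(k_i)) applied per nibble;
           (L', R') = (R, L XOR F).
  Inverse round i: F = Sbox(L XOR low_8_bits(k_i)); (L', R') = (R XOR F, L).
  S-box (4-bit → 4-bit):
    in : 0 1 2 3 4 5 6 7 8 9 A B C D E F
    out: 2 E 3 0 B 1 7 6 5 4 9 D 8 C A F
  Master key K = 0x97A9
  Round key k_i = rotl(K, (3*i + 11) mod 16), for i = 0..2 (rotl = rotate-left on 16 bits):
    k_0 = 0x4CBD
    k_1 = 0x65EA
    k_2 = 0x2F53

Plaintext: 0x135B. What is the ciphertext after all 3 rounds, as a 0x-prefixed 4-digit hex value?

0x4157

s_0 = plaintext = 0x135B
s_1 = Round(s_0, k_0) = 0x5BB4
s_2 = Round(s_1, k_1) = 0xB441
s_3 = Round(s_2, k_2) = 0x4157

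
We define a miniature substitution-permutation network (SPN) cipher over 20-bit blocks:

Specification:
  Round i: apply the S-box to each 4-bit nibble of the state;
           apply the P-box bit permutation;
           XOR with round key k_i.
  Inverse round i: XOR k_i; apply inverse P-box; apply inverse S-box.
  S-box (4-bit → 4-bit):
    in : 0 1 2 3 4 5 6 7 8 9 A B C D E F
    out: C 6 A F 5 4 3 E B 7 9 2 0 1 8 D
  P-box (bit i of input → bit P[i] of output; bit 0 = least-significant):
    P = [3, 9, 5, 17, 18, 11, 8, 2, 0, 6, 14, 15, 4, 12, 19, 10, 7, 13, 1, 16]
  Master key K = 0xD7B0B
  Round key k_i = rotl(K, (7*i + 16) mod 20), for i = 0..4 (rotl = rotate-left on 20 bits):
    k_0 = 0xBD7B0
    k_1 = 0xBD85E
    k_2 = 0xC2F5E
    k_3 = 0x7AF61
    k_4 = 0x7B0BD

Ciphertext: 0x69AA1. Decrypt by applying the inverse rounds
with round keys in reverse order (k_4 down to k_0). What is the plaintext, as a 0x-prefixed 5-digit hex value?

s_0 = ciphertext = 0x69AA1
s_1 = InvRound(s_0, k_4) = 0x2DC26
s_2 = InvRound(s_1, k_3) = 0x7B9FB
s_3 = InvRound(s_2, k_2) = 0xA7AE7
s_4 = InvRound(s_3, k_1) = 0x8DAC9
s_5 = InvRound(s_4, k_0) = 0xEA61F

0xEA61F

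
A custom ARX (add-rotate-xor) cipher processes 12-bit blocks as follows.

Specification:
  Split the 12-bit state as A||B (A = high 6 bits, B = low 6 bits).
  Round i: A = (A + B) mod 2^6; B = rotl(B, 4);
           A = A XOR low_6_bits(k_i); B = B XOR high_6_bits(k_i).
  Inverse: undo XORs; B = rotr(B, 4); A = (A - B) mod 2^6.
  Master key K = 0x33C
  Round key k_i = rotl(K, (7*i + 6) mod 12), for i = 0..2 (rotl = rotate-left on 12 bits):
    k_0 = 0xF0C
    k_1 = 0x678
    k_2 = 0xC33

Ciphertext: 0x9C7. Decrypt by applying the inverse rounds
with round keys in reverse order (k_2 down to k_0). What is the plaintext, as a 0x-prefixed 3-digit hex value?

0x9D2

s_0 = ciphertext = 0x9C7
s_1 = InvRound(s_0, k_2) = 0xD5F
s_2 = InvRound(s_1, k_1) = 0xD58
s_3 = InvRound(s_2, k_0) = 0x9D2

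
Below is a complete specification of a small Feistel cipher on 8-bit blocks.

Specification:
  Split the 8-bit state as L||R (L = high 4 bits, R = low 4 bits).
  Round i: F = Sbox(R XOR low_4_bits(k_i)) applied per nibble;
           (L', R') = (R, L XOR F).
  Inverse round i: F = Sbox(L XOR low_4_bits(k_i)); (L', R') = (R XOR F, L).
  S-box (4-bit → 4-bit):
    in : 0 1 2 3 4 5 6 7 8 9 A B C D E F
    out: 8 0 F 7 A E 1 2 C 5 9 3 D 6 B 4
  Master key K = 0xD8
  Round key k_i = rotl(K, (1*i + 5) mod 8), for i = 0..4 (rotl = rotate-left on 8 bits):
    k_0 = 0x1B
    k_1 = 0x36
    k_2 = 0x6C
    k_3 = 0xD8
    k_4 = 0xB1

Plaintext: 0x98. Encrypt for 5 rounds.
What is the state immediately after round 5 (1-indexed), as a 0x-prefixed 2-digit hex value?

0xDF

s_0 = plaintext = 0x98
s_1 = Round(s_0, k_0) = 0x8E
s_2 = Round(s_1, k_1) = 0xE4
s_3 = Round(s_2, k_2) = 0x42
s_4 = Round(s_3, k_3) = 0x2D
s_5 = Round(s_4, k_4) = 0xDF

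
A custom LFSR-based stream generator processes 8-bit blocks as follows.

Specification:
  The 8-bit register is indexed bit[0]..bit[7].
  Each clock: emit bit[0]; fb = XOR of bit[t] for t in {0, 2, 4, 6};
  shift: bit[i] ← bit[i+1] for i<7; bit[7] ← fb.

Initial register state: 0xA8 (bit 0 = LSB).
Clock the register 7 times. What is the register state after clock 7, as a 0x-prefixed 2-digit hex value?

0x45

reg_0 = 0xA8
clock 1: out=0, reg = 0x54
clock 2: out=0, reg = 0xAA
clock 3: out=0, reg = 0x55
clock 4: out=1, reg = 0x2A
clock 5: out=0, reg = 0x15
clock 6: out=1, reg = 0x8A
clock 7: out=0, reg = 0x45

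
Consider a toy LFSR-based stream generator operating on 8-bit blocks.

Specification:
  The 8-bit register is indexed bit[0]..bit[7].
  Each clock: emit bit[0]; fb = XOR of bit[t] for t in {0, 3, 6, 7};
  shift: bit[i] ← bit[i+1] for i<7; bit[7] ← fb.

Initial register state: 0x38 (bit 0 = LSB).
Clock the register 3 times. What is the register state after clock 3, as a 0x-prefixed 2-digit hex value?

0x27

reg_0 = 0x38
clock 1: out=0, reg = 0x9C
clock 2: out=0, reg = 0x4E
clock 3: out=0, reg = 0x27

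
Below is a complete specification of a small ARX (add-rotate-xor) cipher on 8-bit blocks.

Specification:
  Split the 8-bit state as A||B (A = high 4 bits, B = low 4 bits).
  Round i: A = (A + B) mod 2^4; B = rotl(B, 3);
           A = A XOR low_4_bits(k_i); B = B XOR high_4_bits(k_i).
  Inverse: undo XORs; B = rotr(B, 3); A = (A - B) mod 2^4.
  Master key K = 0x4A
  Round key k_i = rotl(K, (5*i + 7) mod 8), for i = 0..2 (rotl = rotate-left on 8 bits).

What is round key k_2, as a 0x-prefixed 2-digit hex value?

0x94

K = 0x4A
k_0 = rotl(K, (5*0+7) mod 8) = rotl(K, 7) = 0x25
k_1 = rotl(K, (5*1+7) mod 8) = rotl(K, 4) = 0xA4
k_2 = rotl(K, (5*2+7) mod 8) = rotl(K, 1) = 0x94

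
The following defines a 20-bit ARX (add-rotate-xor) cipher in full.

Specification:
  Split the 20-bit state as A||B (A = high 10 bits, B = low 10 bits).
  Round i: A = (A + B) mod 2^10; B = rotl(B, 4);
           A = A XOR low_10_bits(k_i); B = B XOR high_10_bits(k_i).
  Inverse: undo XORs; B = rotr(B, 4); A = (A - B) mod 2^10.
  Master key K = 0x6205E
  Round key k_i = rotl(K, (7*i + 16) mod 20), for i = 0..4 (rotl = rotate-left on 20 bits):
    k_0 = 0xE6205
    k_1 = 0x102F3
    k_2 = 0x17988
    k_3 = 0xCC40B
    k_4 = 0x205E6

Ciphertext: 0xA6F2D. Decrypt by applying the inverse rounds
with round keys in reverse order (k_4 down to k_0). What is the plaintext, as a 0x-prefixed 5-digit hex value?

0x2159E

s_0 = ciphertext = 0xA6F2D
s_1 = InvRound(s_0, k_4) = 0x10F3A
s_2 = InvRound(s_1, k_3) = 0x622C0
s_3 = InvRound(s_2, k_2) = 0x15FA9
s_4 = InvRound(s_3, k_1) = 0x09A7E
s_5 = InvRound(s_4, k_0) = 0x2159E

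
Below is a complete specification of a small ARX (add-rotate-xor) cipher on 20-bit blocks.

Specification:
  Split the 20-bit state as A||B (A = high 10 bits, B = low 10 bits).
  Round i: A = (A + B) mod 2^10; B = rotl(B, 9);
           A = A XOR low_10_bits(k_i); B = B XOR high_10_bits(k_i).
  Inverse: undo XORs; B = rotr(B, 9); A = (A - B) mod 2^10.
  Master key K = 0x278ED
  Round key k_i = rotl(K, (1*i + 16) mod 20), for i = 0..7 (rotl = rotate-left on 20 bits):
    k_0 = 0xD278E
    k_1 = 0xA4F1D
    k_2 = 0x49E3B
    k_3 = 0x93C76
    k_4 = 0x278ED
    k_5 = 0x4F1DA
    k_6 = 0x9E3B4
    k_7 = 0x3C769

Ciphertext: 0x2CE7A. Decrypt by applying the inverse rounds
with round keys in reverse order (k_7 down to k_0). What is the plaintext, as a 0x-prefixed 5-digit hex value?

0x7C224

s_0 = ciphertext = 0x2CE7A
s_1 = InvRound(s_0, k_7) = 0xB0D17
s_2 = InvRound(s_1, k_6) = 0xA62DF
s_3 = InvRound(s_2, k_5) = 0xDEFC7
s_4 = InvRound(s_3, k_4) = 0x38EB3
s_5 = InvRound(s_4, k_3) = 0xA75F8
s_6 = InvRound(s_5, k_2) = 0xBA1BE
s_7 = InvRound(s_6, k_1) = 0xE6A5B
s_8 = InvRound(s_7, k_0) = 0x7C224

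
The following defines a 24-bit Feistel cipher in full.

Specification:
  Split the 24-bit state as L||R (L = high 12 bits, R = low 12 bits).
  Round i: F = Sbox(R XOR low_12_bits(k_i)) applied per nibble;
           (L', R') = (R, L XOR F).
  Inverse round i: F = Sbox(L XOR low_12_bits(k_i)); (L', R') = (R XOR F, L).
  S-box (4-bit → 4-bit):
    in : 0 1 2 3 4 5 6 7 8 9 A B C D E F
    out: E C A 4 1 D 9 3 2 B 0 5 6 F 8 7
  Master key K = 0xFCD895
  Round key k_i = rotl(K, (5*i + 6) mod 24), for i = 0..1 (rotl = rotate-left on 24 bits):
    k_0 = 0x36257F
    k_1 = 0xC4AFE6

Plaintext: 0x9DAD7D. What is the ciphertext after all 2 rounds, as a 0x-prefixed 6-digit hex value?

0xB30C84

s_0 = plaintext = 0x9DAD7D
s_1 = Round(s_0, k_0) = 0xD7DB30
s_2 = Round(s_1, k_1) = 0xB30C84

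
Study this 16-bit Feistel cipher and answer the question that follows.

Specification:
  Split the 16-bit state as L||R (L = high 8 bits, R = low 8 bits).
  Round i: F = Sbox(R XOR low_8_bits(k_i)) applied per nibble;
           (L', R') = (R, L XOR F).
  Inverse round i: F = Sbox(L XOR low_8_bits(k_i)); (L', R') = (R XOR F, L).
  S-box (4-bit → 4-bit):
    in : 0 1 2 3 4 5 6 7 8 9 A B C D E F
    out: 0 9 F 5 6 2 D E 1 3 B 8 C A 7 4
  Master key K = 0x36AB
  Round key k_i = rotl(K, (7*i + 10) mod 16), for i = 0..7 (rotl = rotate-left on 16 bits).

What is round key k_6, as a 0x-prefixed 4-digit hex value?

K = 0x36AB
k_0 = rotl(K, (7*0+10) mod 16) = rotl(K, 10) = 0xACDA
k_1 = rotl(K, (7*1+10) mod 16) = rotl(K, 1) = 0x6D56
k_2 = rotl(K, (7*2+10) mod 16) = rotl(K, 8) = 0xAB36
k_3 = rotl(K, (7*3+10) mod 16) = rotl(K, 15) = 0x9B55
k_4 = rotl(K, (7*4+10) mod 16) = rotl(K, 6) = 0xAACD
k_5 = rotl(K, (7*5+10) mod 16) = rotl(K, 13) = 0x66D5
k_6 = rotl(K, (7*6+10) mod 16) = rotl(K, 4) = 0x6AB3

0x6AB3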